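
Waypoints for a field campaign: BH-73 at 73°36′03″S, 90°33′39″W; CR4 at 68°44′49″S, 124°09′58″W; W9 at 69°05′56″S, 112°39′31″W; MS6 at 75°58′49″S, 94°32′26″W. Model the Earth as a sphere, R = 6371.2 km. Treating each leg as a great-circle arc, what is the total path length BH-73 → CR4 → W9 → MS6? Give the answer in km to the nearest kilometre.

BH-73: φ = -73.60083°, λ = -90.56083°
CR4: φ = -68.74694°, λ = -124.16611°
W9: φ = -69.09889°, λ = -112.65861°
MS6: φ = -75.98028°, λ = -94.54056°
BH-73→CR4: c = 0.203775 rad, d = 1298.29 km
CR4→W9: c = 0.072381 rad, d = 461.15 km
W9→MS6: c = 0.151730 rad, d = 966.70 km
Total = 1298.29 + 461.15 + 966.70 = 2726.15 km

2726 km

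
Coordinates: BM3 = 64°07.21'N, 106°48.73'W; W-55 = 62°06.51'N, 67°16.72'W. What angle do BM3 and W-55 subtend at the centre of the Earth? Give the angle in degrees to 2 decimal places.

17.70°

BM3: φ = +64.12017°, λ = -106.81217°
W-55: φ = +62.10850°, λ = -67.27867°
Δφ = -2.0117°,  Δλ = 39.5335°
a = sin²(Δφ/2) + cos φ₁ cos φ₂ sin²(Δλ/2) = 0.023662
c = 2·arcsin(√a) = 0.308874 rad = 17.6972°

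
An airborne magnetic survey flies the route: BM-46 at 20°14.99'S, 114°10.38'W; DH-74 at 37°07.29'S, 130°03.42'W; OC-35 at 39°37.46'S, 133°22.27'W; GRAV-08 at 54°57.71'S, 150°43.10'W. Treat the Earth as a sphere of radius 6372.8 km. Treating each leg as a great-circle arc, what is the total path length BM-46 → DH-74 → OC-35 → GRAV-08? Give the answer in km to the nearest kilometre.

BM-46: φ = -20.24983°, λ = -114.17300°
DH-74: φ = -37.12150°, λ = -130.05700°
OC-35: φ = -39.62433°, λ = -133.37117°
GRAV-08: φ = -54.96183°, λ = -150.71833°
BM-46→DH-74: c = 0.380729 rad, d = 2426.31 km
DH-74→OC-35: c = 0.062956 rad, d = 401.21 km
OC-35→GRAV-08: c = 0.335424 rad, d = 2137.59 km
Total = 2426.31 + 401.21 + 2137.59 = 4965.11 km

4965 km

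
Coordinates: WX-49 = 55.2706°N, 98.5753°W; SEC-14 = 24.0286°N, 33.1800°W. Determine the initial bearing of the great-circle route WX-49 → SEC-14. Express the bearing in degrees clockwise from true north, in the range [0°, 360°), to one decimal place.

Δλ = 65.3953°
y = sin Δλ · cos φ₂ = 0.830413
x = cos φ₁ sin φ₂ − sin φ₁ cos φ₂ cos Δλ = -0.080552
θ = atan2(y, x) = 95.5405° → 95.5405° (mod 360°)

95.5°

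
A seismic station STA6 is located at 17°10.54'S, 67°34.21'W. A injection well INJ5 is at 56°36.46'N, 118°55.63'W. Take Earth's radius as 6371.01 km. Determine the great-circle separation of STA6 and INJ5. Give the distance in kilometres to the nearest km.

9486 km

STA6: φ = -17.17567°, λ = -67.57017°
INJ5: φ = +56.60767°, λ = -118.92717°
Δφ = 73.7833°,  Δλ = -51.3570°
a = sin²(Δφ/2) + cos φ₁ cos φ₂ sin²(Δλ/2) = 0.459097
c = 2·arcsin(√a) = 1.488899 rad = 85.3077°
d = R·c = 6371.01 × 1.488899 = 9485.8 km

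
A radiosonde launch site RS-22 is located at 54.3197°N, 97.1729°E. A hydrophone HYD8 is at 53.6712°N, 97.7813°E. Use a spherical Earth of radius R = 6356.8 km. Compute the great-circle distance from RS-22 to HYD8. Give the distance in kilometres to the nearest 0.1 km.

Δφ = -0.6485°,  Δλ = 0.6084°
a = sin²(Δφ/2) + cos φ₁ cos φ₂ sin²(Δλ/2) = 0.000042
c = 2·arcsin(√a) = 0.012926 rad = 0.7406°
d = R·c = 6356.8 × 0.012926 = 82.2 km

82.2 km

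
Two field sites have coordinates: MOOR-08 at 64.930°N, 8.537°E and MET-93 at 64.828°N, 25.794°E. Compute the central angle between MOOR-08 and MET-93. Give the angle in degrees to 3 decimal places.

7.304°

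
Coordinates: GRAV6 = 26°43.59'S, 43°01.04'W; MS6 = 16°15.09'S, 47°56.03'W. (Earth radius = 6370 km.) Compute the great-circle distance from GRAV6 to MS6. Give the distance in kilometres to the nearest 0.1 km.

1270.4 km

GRAV6: φ = -26.72650°, λ = -43.01733°
MS6: φ = -16.25150°, λ = -47.93383°
Δφ = 10.4750°,  Δλ = -4.9165°
a = sin²(Δφ/2) + cos φ₁ cos φ₂ sin²(Δλ/2) = 0.009910
c = 2·arcsin(√a) = 0.199431 rad = 11.4266°
d = R·c = 6370 × 0.199431 = 1270.4 km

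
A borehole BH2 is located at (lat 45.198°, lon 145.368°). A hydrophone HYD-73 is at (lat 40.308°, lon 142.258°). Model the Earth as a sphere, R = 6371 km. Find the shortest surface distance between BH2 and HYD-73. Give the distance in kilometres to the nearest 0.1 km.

Δφ = -4.8900°,  Δλ = -3.1100°
a = sin²(Δφ/2) + cos φ₁ cos φ₂ sin²(Δλ/2) = 0.002216
c = 2·arcsin(√a) = 0.094175 rad = 5.3959°
d = R·c = 6371 × 0.094175 = 600.0 km

600.0 km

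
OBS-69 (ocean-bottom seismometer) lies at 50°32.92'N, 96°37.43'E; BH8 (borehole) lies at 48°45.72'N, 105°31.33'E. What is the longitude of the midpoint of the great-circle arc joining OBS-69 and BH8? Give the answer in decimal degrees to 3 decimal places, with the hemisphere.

101.155°E

OBS-69: φ = +50.54867°, λ = +96.62383°
BH8: φ = +48.76200°, λ = +105.52217°
Bx = cos φ₂ cos Δλ = 0.651255,  By = cos φ₂ sin Δλ = 0.101964
φₘ = atan2(sin φ₁ + sin φ₂, √((cos φ₁ + Bx)² + By²)) = 49.74060°
λₘ = λ₁ + atan2(By, cos φ₁ + Bx) = 101.15484°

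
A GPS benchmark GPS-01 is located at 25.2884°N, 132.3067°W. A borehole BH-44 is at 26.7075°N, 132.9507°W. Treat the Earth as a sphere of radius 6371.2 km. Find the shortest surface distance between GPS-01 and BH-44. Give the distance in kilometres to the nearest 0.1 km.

Δφ = 1.4191°,  Δλ = -0.6440°
a = sin²(Δφ/2) + cos φ₁ cos φ₂ sin²(Δλ/2) = 0.000179
c = 2·arcsin(√a) = 0.026749 rad = 1.5326°
d = R·c = 6371.2 × 0.026749 = 170.4 km

170.4 km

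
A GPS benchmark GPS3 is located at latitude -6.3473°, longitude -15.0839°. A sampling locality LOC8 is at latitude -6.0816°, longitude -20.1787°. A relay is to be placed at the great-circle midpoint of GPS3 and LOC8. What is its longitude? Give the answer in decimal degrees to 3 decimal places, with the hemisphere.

17.632°W

Bx = cos φ₂ cos Δλ = 0.990443,  By = cos φ₂ sin Δλ = -0.088304
φₘ = atan2(sin φ₁ + sin φ₂, √((cos φ₁ + Bx)² + By²)) = -6.22055°
λₘ = λ₁ + atan2(By, cos φ₁ + Bx) = -17.63194°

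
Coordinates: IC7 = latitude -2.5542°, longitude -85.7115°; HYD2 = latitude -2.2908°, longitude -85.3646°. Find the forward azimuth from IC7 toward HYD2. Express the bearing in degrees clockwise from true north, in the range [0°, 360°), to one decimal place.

Δλ = 0.3469°
y = sin Δλ · cos φ₂ = 0.006050
x = cos φ₁ sin φ₂ − sin φ₁ cos φ₂ cos Δλ = 0.004596
θ = atan2(y, x) = 52.7735° → 52.7735° (mod 360°)

52.8°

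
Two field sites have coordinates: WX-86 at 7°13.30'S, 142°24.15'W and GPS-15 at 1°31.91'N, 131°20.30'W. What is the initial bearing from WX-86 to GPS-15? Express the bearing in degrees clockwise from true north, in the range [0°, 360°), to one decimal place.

52.0°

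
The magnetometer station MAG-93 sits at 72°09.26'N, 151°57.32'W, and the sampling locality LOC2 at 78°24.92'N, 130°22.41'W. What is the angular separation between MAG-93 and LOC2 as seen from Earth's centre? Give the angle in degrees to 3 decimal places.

MAG-93: φ = +72.15433°, λ = -151.95533°
LOC2: φ = +78.41533°, λ = -130.37350°
Δφ = 6.2610°,  Δλ = 21.5818°
a = sin²(Δφ/2) + cos φ₁ cos φ₂ sin²(Δλ/2) = 0.005140
c = 2·arcsin(√a) = 0.143504 rad = 8.2222°

8.222°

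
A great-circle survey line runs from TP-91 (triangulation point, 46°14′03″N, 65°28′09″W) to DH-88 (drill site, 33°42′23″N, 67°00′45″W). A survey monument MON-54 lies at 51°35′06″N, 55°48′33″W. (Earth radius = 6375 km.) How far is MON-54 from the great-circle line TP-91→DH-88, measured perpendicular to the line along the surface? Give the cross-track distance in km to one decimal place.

TP-91: φ = +46.23417°, λ = -65.46917°
DH-88: φ = +33.70639°, λ = -67.01250°
MON-54: φ = +51.58500°, λ = -55.80917°
δ₁₃ = central angle TP-91→MON-54 = 0.144707 rad  (haversine)
θ₁₃ = bearing TP-91→MON-54 = 46.306°,  θ₁₂ = bearing TP-91→DH-88 = 185.903°
dₓₜ = R·arcsin(sin δ₁₃ · sin(θ₁₃ − θ₁₂)) = 6375·arcsin(0.14420·sin(-139.597°)) = -596.714 km
|dₓₜ| = 596.714 km

596.7 km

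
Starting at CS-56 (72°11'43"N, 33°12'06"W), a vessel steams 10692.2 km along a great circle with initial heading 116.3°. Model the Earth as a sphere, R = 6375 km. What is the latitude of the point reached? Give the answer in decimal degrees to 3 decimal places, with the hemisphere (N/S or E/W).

CS-56: φ = +72.19528°, λ = -33.20167°
δ = d/R = 10692.2/6375 = 1.677208 rad
φ₂ = arcsin(sin φ₁ cos δ + cos φ₁ sin δ cos θ)
   = arcsin(0.95210·-0.10621 + 0.30577·0.99434·-0.44307) = -13.64097°
λ₂ = λ₁ + atan2(sin θ sin δ cos φ₁, cos δ − sin φ₁ sin φ₂) = 33.33138°

13.641°S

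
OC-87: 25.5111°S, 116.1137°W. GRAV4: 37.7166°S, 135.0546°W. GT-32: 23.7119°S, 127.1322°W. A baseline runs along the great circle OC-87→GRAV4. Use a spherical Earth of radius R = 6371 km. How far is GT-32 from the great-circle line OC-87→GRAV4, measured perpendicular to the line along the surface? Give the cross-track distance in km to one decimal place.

860.8 km

δ₁₃ = central angle OC-87→GT-32 = 0.177578 rad  (haversine)
θ₁₃ = bearing OC-87→GT-32 = 277.850°,  θ₁₂ = bearing OC-87→GRAV4 = 228.164°
dₓₜ = R·arcsin(sin δ₁₃ · sin(θ₁₃ − θ₁₂)) = 6371·arcsin(0.17665·sin(49.686°)) = 860.759 km
|dₓₜ| = 860.759 km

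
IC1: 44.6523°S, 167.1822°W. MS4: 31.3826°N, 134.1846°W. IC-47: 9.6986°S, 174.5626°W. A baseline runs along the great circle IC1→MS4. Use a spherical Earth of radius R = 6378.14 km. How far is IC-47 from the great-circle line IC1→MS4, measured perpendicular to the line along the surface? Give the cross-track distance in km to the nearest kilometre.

2474 km

δ₁₃ = central angle IC1→IC-47 = 0.620125 rad  (haversine)
θ₁₃ = bearing IC1→IC-47 = 347.415°,  θ₁₂ = bearing IC1→MS4 = 28.020°
dₓₜ = R·arcsin(sin δ₁₃ · sin(θ₁₃ − θ₁₂)) = 6378.14·arcsin(0.58114·sin(319.395°)) = -2473.968 km
|dₓₜ| = 2473.968 km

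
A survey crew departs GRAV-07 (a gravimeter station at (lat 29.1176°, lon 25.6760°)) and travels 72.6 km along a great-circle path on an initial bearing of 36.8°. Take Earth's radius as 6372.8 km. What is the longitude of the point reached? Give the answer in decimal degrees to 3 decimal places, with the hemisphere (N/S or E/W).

δ = d/R = 72.6/6372.8 = 0.011392 rad
φ₂ = arcsin(sin φ₁ cos δ + cos φ₁ sin δ cos θ)
   = arcsin(0.48660·0.99994 + 0.87362·0.01139·0.80073) = 29.63950°
λ₂ = λ₁ + atan2(sin θ sin δ cos φ₁, cos δ − sin φ₁ sin φ₂) = 26.12585°

26.126°E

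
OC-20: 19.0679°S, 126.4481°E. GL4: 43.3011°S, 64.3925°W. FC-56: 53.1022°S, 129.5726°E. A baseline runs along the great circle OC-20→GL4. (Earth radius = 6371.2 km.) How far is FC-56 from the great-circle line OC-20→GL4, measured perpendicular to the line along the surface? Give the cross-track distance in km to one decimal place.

δ₁₃ = central angle OC-20→FC-56 = 0.595516 rad  (haversine)
θ₁₃ = bearing OC-20→FC-56 = 176.655°,  θ₁₂ = bearing OC-20→GL4 = 171.176°
dₓₜ = R·arcsin(sin δ₁₃ · sin(θ₁₃ − θ₁₂)) = 6371.2·arcsin(0.56094·sin(5.480°)) = 341.431 km
|dₓₜ| = 341.431 km

341.4 km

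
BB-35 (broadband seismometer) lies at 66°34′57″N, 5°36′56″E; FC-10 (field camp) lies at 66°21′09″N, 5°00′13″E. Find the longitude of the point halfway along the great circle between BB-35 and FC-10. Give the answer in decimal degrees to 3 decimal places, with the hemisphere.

BB-35: φ = +66.58250°, λ = +5.61556°
FC-10: φ = +66.35250°, λ = +5.00361°
Bx = cos φ₂ cos Δλ = 0.401086,  By = cos φ₂ sin Δλ = -0.004284
φₘ = atan2(sin φ₁ + sin φ₂, √((cos φ₁ + Bx)² + By²)) = 66.46780°
λₘ = λ₁ + atan2(By, cos φ₁ + Bx) = 5.30817°

5.308°E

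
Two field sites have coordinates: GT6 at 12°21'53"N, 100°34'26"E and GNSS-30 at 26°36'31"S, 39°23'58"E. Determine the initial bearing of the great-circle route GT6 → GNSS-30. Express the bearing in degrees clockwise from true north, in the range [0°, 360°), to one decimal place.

GT6: φ = +12.36472°, λ = +100.57389°
GNSS-30: φ = -26.60861°, λ = +39.39944°
Δλ = -61.1744°
y = sin Δλ · cos φ₂ = -0.783302
x = cos φ₁ sin φ₂ − sin φ₁ cos φ₂ cos Δλ = -0.529813
θ = atan2(y, x) = -124.0738° → 235.9262° (mod 360°)

235.9°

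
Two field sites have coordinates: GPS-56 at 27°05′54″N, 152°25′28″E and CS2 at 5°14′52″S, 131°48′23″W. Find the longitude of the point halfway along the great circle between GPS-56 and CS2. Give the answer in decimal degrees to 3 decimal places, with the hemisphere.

167.197°W

GPS-56: φ = +27.09833°, λ = +152.42444°
CS2: φ = -5.24778°, λ = -131.80639°
Bx = cos φ₂ cos Δλ = 0.244799,  By = cos φ₂ sin Δλ = 0.965250
φₘ = atan2(sin φ₁ + sin φ₂, √((cos φ₁ + Bx)² + By²)) = 13.73057°
λₘ = λ₁ + atan2(By, cos φ₁ + Bx) = -167.19698°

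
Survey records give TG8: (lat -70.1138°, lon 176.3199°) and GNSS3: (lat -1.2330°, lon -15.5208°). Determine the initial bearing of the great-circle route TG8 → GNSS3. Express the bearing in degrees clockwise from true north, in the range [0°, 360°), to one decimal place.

Δλ = 168.1593°
y = sin Δλ · cos φ₂ = 0.205144
x = cos φ₁ sin φ₂ − sin φ₁ cos φ₂ cos Δλ = -0.927467
θ = atan2(y, x) = 167.5277° → 167.5277° (mod 360°)

167.5°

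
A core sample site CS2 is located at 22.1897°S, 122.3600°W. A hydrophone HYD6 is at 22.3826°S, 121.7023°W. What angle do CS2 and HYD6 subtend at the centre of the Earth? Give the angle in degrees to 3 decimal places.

0.638°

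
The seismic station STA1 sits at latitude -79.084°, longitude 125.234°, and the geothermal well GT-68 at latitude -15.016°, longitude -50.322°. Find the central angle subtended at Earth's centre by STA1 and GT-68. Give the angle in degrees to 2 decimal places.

85.87°

Δφ = 64.0680°,  Δλ = -175.5560°
a = sin²(Δφ/2) + cos φ₁ cos φ₂ sin²(Δλ/2) = 0.463976
c = 2·arcsin(√a) = 1.498687 rad = 85.8684°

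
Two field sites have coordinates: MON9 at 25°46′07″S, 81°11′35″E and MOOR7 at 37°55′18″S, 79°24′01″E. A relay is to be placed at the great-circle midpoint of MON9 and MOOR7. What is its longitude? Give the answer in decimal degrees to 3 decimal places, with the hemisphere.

80.356°E

MON9: φ = -25.76861°, λ = +81.19306°
MOOR7: φ = -37.92167°, λ = +79.40028°
Bx = cos φ₂ cos Δλ = 0.788466,  By = cos φ₂ sin Δλ = -0.024679
φₘ = atan2(sin φ₁ + sin φ₂, √((cos φ₁ + Bx)² + By²)) = -31.84827°
λₘ = λ₁ + atan2(By, cos φ₁ + Bx) = 80.35594°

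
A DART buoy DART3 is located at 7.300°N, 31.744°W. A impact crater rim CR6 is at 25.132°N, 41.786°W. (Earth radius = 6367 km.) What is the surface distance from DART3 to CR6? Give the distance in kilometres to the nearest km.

2250 km

Δφ = 17.8320°,  Δλ = -10.0420°
a = sin²(Δφ/2) + cos φ₁ cos φ₂ sin²(Δλ/2) = 0.030899
c = 2·arcsin(√a) = 0.353400 rad = 20.2483°
d = R·c = 6367 × 0.353400 = 2250.1 km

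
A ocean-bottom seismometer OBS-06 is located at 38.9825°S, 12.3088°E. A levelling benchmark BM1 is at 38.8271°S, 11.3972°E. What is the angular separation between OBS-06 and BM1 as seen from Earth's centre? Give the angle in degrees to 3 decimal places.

0.726°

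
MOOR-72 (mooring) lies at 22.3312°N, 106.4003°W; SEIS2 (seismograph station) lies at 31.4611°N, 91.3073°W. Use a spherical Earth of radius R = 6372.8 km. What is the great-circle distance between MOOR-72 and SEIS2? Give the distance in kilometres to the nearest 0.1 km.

1806.0 km

Δφ = 9.1299°,  Δλ = 15.0930°
a = sin²(Δφ/2) + cos φ₁ cos φ₂ sin²(Δλ/2) = 0.019943
c = 2·arcsin(√a) = 0.283389 rad = 16.2370°
d = R·c = 6372.8 × 0.283389 = 1806.0 km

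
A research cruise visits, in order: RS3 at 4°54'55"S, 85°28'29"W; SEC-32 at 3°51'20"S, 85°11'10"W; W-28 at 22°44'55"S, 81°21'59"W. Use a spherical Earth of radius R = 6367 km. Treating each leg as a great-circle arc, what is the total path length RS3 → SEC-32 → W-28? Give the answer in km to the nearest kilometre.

2261 km

RS3: φ = -4.91528°, λ = -85.47472°
SEC-32: φ = -3.85556°, λ = -85.18611°
W-28: φ = -22.74861°, λ = -81.36639°
RS3→SEC-32: c = 0.019165 rad, d = 122.03 km
SEC-32→W-28: c = 0.336001 rad, d = 2139.32 km
Total = 122.03 + 2139.32 = 2261.35 km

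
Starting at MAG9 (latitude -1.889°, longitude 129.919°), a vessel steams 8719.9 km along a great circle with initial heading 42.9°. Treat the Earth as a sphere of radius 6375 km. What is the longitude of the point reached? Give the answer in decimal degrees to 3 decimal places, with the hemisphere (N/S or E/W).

δ = d/R = 8719.9/6375 = 1.367827 rad
φ₂ = arcsin(sin φ₁ cos δ + cos φ₁ sin δ cos θ)
   = arcsin(-0.03296·0.20158 + 0.99946·0.97947·0.73254) = 45.27325°
λ₂ = λ₁ + atan2(sin θ sin δ cos φ₁, cos δ − sin φ₁ sin φ₂) = -158.73769°

158.738°W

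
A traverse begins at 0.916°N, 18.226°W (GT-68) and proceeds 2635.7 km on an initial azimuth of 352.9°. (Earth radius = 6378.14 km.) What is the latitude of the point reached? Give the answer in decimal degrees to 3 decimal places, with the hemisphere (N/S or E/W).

24.399°N

δ = d/R = 2635.7/6378.14 = 0.413240 rad
φ₂ = arcsin(sin φ₁ cos δ + cos φ₁ sin δ cos θ)
   = arcsin(0.01599·0.91582 + 0.99987·0.40158·0.99233) = 24.39903°
λ₂ = λ₁ + atan2(sin θ sin δ cos φ₁, cos δ − sin φ₁ sin φ₂) = -21.35036°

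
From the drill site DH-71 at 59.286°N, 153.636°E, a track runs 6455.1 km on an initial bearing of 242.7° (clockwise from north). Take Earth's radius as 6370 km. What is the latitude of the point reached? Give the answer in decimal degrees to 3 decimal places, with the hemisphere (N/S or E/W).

δ = d/R = 6455.1/6370 = 1.013359 rad
φ₂ = arcsin(sin φ₁ cos δ + cos φ₁ sin δ cos θ)
   = arcsin(0.85973·0.52901 + 0.51075·0.84861·-0.45865) = 14.83364°
λ₂ = λ₁ + atan2(sin θ sin δ cos φ₁, cos δ − sin φ₁ sin φ₂) = 102.36711°

14.834°N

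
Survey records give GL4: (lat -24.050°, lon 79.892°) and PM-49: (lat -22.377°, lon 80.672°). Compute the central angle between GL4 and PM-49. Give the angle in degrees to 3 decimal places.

Δφ = 1.6730°,  Δλ = 0.7800°
a = sin²(Δφ/2) + cos φ₁ cos φ₂ sin²(Δλ/2) = 0.000252
c = 2·arcsin(√a) = 0.031767 rad = 1.8201°

1.820°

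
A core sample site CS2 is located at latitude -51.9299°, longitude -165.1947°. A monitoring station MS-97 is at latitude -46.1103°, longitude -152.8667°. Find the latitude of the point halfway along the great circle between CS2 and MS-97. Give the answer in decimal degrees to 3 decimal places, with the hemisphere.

Bx = cos φ₂ cos Δλ = 0.677286,  By = cos φ₂ sin Δλ = 0.148019
φₘ = atan2(sin φ₁ + sin φ₂, √((cos φ₁ + Bx)² + By²)) = -49.18394°
λₘ = λ₁ + atan2(By, cos φ₁ + Bx) = -158.66863°

49.184°S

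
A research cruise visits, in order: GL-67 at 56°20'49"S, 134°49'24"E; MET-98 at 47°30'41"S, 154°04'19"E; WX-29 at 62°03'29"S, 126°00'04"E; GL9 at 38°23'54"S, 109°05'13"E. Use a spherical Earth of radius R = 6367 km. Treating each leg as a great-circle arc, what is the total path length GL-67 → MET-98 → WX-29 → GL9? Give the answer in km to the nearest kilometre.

6890 km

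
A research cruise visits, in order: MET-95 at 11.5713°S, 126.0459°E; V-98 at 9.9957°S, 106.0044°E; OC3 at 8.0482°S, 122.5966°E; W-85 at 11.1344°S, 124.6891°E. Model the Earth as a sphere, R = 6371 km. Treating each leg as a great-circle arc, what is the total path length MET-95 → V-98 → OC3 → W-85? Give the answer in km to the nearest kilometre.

MET-95→V-98: c = 0.344638 rad, d = 2195.69 km
V-98→OC3: c = 0.287979 rad, d = 1834.72 km
OC3→W-85: c = 0.064790 rad, d = 412.78 km
Total = 2195.69 + 1834.72 + 412.78 = 4443.18 km

4443 km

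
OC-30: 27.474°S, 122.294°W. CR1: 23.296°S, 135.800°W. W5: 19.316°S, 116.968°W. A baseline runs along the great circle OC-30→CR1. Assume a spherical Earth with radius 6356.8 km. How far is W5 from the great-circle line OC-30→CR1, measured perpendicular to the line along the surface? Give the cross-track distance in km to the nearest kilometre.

1013 km

δ₁₃ = central angle OC-30→W5 = 0.165927 rad  (haversine)
θ₁₃ = bearing OC-30→W5 = 32.030°,  θ₁₂ = bearing OC-30→CR1 = 285.908°
dₓₜ = R·arcsin(sin δ₁₃ · sin(θ₁₃ − θ₁₂)) = 6356.8·arcsin(0.16517·sin(-253.879°)) = 1012.922 km
|dₓₜ| = 1012.922 km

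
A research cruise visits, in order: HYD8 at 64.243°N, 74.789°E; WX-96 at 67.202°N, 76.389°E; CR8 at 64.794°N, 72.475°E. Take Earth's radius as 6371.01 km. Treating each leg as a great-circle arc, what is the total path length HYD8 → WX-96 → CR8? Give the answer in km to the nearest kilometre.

HYD8→WX-96: c = 0.052901 rad, d = 337.03 km
WX-96→CR8: c = 0.050362 rad, d = 320.86 km
Total = 337.03 + 320.86 = 657.89 km

658 km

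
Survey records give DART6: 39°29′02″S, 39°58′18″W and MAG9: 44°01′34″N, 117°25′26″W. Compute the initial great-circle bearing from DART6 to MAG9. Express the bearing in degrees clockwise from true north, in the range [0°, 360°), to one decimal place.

DART6: φ = -39.48389°, λ = -39.97167°
MAG9: φ = +44.02611°, λ = -117.42389°
Δλ = -77.4522°
y = sin Δλ · cos φ₂ = -0.701849
x = cos φ₁ sin φ₂ − sin φ₁ cos φ₂ cos Δλ = 0.635721
θ = atan2(y, x) = -47.8304° → 312.1696° (mod 360°)

312.2°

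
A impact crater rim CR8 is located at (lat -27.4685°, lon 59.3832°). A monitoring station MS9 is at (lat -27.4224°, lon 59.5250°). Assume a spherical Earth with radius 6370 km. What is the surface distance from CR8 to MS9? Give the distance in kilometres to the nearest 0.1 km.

14.9 km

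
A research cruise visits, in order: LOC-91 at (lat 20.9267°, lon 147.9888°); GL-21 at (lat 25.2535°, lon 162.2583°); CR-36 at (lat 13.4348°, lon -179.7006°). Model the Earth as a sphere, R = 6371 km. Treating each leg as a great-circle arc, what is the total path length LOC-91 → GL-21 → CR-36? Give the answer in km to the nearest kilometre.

3836 km

LOC-91→GL-21: c = 0.241057 rad, d = 1535.77 km
GL-21→CR-36: c = 0.360981 rad, d = 2299.81 km
Total = 1535.77 + 2299.81 = 3835.58 km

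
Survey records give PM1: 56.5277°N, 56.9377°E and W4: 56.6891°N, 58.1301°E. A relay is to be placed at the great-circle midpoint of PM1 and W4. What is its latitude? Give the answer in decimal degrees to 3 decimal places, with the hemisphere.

Bx = cos φ₂ cos Δλ = 0.549063,  By = cos φ₂ sin Δλ = 0.011428
φₘ = atan2(sin φ₁ + sin φ₂, √((cos φ₁ + Bx)² + By²)) = 56.60983°
λₘ = λ₁ + atan2(By, cos φ₁ + Bx) = 57.53263°

56.610°N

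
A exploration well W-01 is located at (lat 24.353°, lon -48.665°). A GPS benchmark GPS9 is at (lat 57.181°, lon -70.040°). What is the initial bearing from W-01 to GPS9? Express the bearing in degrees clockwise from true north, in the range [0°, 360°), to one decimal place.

Δλ = -21.3750°
y = sin Δλ · cos φ₂ = -0.197538
x = cos φ₁ sin φ₂ − sin φ₁ cos φ₂ cos Δλ = 0.557492
θ = atan2(y, x) = -19.5110° → 340.4890° (mod 360°)

340.5°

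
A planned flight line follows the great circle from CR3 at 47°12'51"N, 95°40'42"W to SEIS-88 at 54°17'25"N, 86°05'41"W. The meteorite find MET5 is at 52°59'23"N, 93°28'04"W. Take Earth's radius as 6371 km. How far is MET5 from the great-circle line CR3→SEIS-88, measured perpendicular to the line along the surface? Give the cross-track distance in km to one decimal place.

CR3: φ = +47.21417°, λ = -95.67833°
SEIS-88: φ = +54.29028°, λ = -86.09472°
MET5: φ = +52.98972°, λ = -93.46778°
δ₁₃ = central angle CR3→MET5 = 0.103782 rad  (haversine)
θ₁₃ = bearing CR3→MET5 = 12.952°,  θ₁₂ = bearing CR3→SEIS-88 = 36.955°
dₓₜ = R·arcsin(sin δ₁₃ · sin(θ₁₃ − θ₁₂)) = 6371·arcsin(0.10360·sin(-24.003°)) = -268.567 km
|dₓₜ| = 268.567 km

268.6 km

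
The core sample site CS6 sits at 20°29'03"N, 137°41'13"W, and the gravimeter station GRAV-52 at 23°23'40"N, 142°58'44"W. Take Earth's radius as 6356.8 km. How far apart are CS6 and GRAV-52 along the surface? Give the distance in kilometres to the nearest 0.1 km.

CS6: φ = +20.48417°, λ = -137.68694°
GRAV-52: φ = +23.39444°, λ = -142.97889°
Δφ = 2.9103°,  Δλ = -5.2919°
a = sin²(Δφ/2) + cos φ₁ cos φ₂ sin²(Δλ/2) = 0.002477
c = 2·arcsin(√a) = 0.099583 rad = 5.7057°
d = R·c = 6356.8 × 0.099583 = 633.0 km

633.0 km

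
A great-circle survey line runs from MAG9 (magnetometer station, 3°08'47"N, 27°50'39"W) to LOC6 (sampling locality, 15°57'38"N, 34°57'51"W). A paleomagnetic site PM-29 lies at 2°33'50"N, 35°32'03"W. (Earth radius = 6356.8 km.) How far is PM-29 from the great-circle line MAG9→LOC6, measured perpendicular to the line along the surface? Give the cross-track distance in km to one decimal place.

MAG9: φ = +3.14639°, λ = -27.84417°
LOC6: φ = +15.96056°, λ = -34.96417°
PM-29: φ = +2.56389°, λ = -35.53417°
δ₁₃ = central angle MAG9→PM-29 = 0.134433 rad  (haversine)
θ₁₃ = bearing MAG9→PM-29 = 265.861°,  θ₁₂ = bearing MAG9→LOC6 = 331.794°
dₓₜ = R·arcsin(sin δ₁₃ · sin(θ₁₃ − θ₁₂)) = 6356.8·arcsin(0.13403·sin(-65.933°)) = -779.885 km
|dₓₜ| = 779.885 km

779.9 km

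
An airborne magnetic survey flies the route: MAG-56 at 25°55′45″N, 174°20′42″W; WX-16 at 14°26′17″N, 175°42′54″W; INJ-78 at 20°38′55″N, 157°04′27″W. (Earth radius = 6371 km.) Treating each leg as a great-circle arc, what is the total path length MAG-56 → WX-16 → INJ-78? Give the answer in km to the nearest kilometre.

3377 km

MAG-56: φ = +25.92917°, λ = -174.34500°
WX-16: φ = +14.43806°, λ = -175.71500°
INJ-78: φ = +20.64861°, λ = -157.07417°
MAG-56→WX-16: c = 0.201804 rad, d = 1285.69 km
WX-16→INJ-78: c = 0.328299 rad, d = 2091.59 km
Total = 1285.69 + 2091.59 = 3377.28 km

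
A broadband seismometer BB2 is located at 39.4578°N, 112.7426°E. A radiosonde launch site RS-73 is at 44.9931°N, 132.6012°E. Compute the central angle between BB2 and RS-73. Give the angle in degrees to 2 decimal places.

15.66°

Δφ = 5.5353°,  Δλ = 19.8586°
a = sin²(Δφ/2) + cos φ₁ cos φ₂ sin²(Δλ/2) = 0.018566
c = 2·arcsin(√a) = 0.273367 rad = 15.6628°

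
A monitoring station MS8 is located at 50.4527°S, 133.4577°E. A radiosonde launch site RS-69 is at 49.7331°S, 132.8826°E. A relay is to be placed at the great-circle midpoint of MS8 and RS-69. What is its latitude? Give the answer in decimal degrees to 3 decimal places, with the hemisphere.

Bx = cos φ₂ cos Δλ = 0.646317,  By = cos φ₂ sin Δλ = -0.006488
φₘ = atan2(sin φ₁ + sin φ₂, √((cos φ₁ + Bx)² + By²)) = -50.09326°
λₘ = λ₁ + atan2(By, cos φ₁ + Bx) = 133.16799°

50.093°S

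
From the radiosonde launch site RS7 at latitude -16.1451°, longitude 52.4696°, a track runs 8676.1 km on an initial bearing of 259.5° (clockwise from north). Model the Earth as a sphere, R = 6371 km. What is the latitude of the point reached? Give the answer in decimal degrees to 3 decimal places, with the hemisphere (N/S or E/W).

13.234°S

δ = d/R = 8676.1/6371 = 1.361811 rad
φ₂ = arcsin(sin φ₁ cos δ + cos φ₁ sin δ cos θ)
   = arcsin(-0.27807·0.20747 + 0.96056·0.97824·-0.18224) = -13.23409°
λ₂ = λ₁ + atan2(sin θ sin δ cos φ₁, cos δ − sin φ₁ sin φ₂) = -28.68335°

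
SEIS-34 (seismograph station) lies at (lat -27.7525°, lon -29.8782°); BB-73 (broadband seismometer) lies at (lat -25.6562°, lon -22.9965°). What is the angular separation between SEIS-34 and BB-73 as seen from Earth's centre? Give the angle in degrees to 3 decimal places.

6.494°

Δφ = 2.0963°,  Δλ = 6.8817°
a = sin²(Δφ/2) + cos φ₁ cos φ₂ sin²(Δλ/2) = 0.003208
c = 2·arcsin(√a) = 0.113341 rad = 6.4940°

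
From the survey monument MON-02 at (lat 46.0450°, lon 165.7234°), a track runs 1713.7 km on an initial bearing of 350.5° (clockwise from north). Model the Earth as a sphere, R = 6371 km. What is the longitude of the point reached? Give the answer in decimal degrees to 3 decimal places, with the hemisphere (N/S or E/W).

δ = d/R = 1713.7/6371 = 0.268984 rad
φ₂ = arcsin(sin φ₁ cos δ + cos φ₁ sin δ cos θ)
   = arcsin(0.71989·0.96404 + 0.69409·0.26575·0.98629) = 61.15480°
λ₂ = λ₁ + atan2(sin θ sin δ cos φ₁, cos δ − sin φ₁ sin φ₂) = 160.50711°

160.507°E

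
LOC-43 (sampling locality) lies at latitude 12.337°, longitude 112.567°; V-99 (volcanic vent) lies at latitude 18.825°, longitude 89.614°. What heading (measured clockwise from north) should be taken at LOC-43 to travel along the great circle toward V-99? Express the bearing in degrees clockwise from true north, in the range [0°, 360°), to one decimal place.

Δλ = -22.9530°
y = sin Δλ · cos φ₂ = -0.369116
x = cos φ₁ sin φ₂ − sin φ₁ cos φ₂ cos Δλ = 0.129007
θ = atan2(y, x) = -70.7353° → 289.2647° (mod 360°)

289.3°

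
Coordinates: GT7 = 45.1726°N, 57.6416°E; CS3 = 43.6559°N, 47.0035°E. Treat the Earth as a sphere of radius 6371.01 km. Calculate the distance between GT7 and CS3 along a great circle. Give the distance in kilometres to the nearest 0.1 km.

Δφ = -1.5167°,  Δλ = -10.6381°
a = sin²(Δφ/2) + cos φ₁ cos φ₂ sin²(Δλ/2) = 0.004558
c = 2·arcsin(√a) = 0.135133 rad = 7.7426°
d = R·c = 6371.01 × 0.135133 = 860.9 km

860.9 km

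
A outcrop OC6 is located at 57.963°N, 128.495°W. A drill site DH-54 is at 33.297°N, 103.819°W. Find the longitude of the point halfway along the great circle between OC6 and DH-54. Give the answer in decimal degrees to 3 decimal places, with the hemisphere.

113.358°W

Bx = cos φ₂ cos Δλ = 0.759510,  By = cos φ₂ sin Δλ = 0.348950
φₘ = atan2(sin φ₁ + sin φ₂, √((cos φ₁ + Bx)² + By²)) = 46.26486°
λₘ = λ₁ + atan2(By, cos φ₁ + Bx) = -113.35825°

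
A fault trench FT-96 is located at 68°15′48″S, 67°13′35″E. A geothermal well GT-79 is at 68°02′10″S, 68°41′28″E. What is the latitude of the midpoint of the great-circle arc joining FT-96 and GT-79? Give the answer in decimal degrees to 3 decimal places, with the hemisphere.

68.151°S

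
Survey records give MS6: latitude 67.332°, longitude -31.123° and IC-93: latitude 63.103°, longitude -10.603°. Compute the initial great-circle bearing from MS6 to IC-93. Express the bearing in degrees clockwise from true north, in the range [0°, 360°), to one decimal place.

Δλ = 20.5200°
y = sin Δλ · cos φ₂ = 0.158578
x = cos φ₁ sin φ₂ − sin φ₁ cos φ₂ cos Δλ = -0.047256
θ = atan2(y, x) = 106.5941° → 106.5941° (mod 360°)

106.6°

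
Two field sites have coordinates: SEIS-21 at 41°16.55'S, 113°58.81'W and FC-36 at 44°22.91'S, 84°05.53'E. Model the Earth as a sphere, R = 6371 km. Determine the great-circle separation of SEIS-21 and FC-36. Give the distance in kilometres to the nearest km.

SEIS-21: φ = -41.27583°, λ = -113.98017°
FC-36: φ = -44.38183°, λ = +84.09217°
Δφ = -3.1060°,  Δλ = -161.9277°
a = sin²(Δφ/2) + cos φ₁ cos φ₂ sin²(Δλ/2) = 0.524608
c = 2·arcsin(√a) = 1.620033 rad = 92.8211°
d = R·c = 6371 × 1.620033 = 10321.2 km

10321 km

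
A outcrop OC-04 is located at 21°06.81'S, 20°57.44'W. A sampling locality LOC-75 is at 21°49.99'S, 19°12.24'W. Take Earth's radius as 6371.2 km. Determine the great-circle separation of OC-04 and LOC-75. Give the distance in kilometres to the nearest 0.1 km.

OC-04: φ = -21.11350°, λ = -20.95733°
LOC-75: φ = -21.83317°, λ = -19.20400°
Δφ = -0.7197°,  Δλ = 1.7533°
a = sin²(Δφ/2) + cos φ₁ cos φ₂ sin²(Δλ/2) = 0.000242
c = 2·arcsin(√a) = 0.031124 rad = 1.7833°
d = R·c = 6371.2 × 0.031124 = 198.3 km

198.3 km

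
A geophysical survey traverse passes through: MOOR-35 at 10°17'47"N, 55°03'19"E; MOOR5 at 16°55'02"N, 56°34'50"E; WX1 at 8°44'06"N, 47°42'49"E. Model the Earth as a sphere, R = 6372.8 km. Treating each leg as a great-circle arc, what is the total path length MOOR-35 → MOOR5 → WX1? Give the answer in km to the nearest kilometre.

MOOR-35: φ = +10.29639°, λ = +55.05528°
MOOR5: φ = +16.91722°, λ = +56.58056°
WX1: φ = +8.73500°, λ = +47.71361°
MOOR-35→MOOR5: c = 0.118413 rad, d = 754.62 km
MOOR5→WX1: c = 0.207645 rad, d = 1323.28 km
Total = 754.62 + 1323.28 = 2077.90 km

2078 km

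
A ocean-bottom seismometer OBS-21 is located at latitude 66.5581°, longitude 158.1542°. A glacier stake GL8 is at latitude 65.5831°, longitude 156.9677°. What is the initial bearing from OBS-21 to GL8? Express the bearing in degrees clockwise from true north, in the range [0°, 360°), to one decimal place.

206.8°

Δλ = -1.1865°
y = sin Δλ · cos φ₂ = -0.008560
x = cos φ₁ sin φ₂ − sin φ₁ cos φ₂ cos Δλ = -0.016935
θ = atan2(y, x) = -153.1858° → 206.8142° (mod 360°)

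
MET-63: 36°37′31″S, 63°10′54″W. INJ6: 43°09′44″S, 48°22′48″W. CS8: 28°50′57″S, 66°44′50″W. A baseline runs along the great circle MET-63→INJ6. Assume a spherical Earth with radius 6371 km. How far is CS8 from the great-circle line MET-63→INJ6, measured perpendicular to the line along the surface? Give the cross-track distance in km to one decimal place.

508.5 km

MET-63: φ = -36.62528°, λ = -63.18167°
INJ6: φ = -43.16222°, λ = -48.38000°
CS8: φ = -28.84917°, λ = -66.74722°
δ₁₃ = central angle MET-63→CS8 = 0.145430 rad  (haversine)
θ₁₃ = bearing MET-63→CS8 = 337.921°,  θ₁₂ = bearing MET-63→INJ6 = 124.544°
dₓₜ = R·arcsin(sin δ₁₃ · sin(θ₁₃ − θ₁₂)) = 6371·arcsin(0.14492·sin(213.377°)) = -508.476 km
|dₓₜ| = 508.476 km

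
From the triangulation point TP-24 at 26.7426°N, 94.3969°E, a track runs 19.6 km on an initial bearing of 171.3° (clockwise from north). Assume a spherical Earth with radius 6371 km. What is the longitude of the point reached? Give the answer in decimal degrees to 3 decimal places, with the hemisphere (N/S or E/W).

94.427°E

δ = d/R = 19.6/6371 = 0.003076 rad
φ₂ = arcsin(sin φ₁ cos δ + cos φ₁ sin δ cos θ)
   = arcsin(0.44998·1.00000 + 0.89304·0.00308·-0.98849) = 26.56836°
λ₂ = λ₁ + atan2(sin θ sin δ cos φ₁, cos δ − sin φ₁ sin φ₂) = 94.42671°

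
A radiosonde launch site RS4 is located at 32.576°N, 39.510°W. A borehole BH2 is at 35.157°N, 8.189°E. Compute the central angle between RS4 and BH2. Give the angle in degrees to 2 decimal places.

39.31°

Δφ = 2.5810°,  Δλ = 47.6990°
a = sin²(Δφ/2) + cos φ₁ cos φ₂ sin²(Δλ/2) = 0.113143
c = 2·arcsin(√a) = 0.686112 rad = 39.3113°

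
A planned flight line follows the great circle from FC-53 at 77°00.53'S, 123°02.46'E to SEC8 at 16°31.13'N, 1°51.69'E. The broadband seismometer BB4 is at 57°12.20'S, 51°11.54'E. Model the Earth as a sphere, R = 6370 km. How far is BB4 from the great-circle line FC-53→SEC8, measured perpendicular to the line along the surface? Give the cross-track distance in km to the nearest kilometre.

FC-53: φ = -77.00883°, λ = +123.04100°
SEC8: φ = +16.51883°, λ = +1.86150°
BB4: φ = -57.20333°, λ = +51.19233°
δ₁₃ = central angle FC-53→BB4 = 0.541346 rad  (haversine)
θ₁₃ = bearing FC-53→BB4 = 267.270°,  θ₁₂ = bearing FC-53→SEC8 = 242.900°
dₓₜ = R·arcsin(sin δ₁₃ · sin(θ₁₃ − θ₁₂)) = 6370·arcsin(0.51529·sin(24.370°)) = 1364.799 km
|dₓₜ| = 1364.799 km

1365 km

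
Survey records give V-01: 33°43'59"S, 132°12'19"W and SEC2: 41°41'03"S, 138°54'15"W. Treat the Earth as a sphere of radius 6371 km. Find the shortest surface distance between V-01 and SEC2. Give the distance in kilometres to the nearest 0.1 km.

V-01: φ = -33.73306°, λ = -132.20528°
SEC2: φ = -41.68417°, λ = -138.90417°
Δφ = -7.9511°,  Δλ = -6.6989°
a = sin²(Δφ/2) + cos φ₁ cos φ₂ sin²(Δλ/2) = 0.006927
c = 2·arcsin(√a) = 0.166648 rad = 9.5482°
d = R·c = 6371 × 0.166648 = 1061.7 km

1061.7 km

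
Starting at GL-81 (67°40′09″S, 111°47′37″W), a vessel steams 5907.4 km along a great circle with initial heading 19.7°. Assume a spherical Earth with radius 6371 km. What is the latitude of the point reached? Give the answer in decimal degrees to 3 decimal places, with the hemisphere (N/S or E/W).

GL-81: φ = -67.66917°, λ = -111.79361°
δ = d/R = 5907.4/6371 = 0.927233 rad
φ₂ = arcsin(sin φ₁ cos δ + cos φ₁ sin δ cos θ)
   = arcsin(-0.92501·0.60005 + 0.37995·0.79996·0.94147) = -15.59825°
λ₂ = λ₁ + atan2(sin θ sin δ cos φ₁, cos δ − sin φ₁ sin φ₂) = -95.53491°

15.598°S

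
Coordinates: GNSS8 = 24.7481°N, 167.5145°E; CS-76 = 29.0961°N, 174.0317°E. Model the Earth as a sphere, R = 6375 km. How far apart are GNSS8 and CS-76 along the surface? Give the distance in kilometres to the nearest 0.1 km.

807.2 km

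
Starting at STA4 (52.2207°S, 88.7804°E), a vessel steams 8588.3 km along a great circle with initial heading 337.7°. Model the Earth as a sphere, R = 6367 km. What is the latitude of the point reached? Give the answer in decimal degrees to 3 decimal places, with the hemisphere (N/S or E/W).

22.268°N

δ = d/R = 8588.3/6367 = 1.348877 rad
φ₂ = arcsin(sin φ₁ cos δ + cos φ₁ sin δ cos θ)
   = arcsin(-0.79038·0.22010 + 0.61262·0.97548·0.92521) = 22.26804°
λ₂ = λ₁ + atan2(sin θ sin δ cos φ₁, cos δ − sin φ₁ sin φ₂) = 65.20343°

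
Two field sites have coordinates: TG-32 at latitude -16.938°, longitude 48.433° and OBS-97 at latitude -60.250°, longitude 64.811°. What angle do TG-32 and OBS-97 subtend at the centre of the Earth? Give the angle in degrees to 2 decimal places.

Δφ = -43.3120°,  Δλ = 16.3780°
a = sin²(Δφ/2) + cos φ₁ cos φ₂ sin²(Δλ/2) = 0.145816
c = 2·arcsin(√a) = 0.783614 rad = 44.8978°

44.90°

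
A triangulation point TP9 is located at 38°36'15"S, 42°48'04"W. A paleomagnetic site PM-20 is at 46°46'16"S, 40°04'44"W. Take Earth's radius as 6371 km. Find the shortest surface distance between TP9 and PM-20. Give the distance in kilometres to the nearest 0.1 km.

TP9: φ = -38.60417°, λ = -42.80111°
PM-20: φ = -46.77111°, λ = -40.07889°
Δφ = -8.1669°,  Δλ = 2.7222°
a = sin²(Δφ/2) + cos φ₁ cos φ₂ sin²(Δλ/2) = 0.005373
c = 2·arcsin(√a) = 0.146731 rad = 8.4071°
d = R·c = 6371 × 0.146731 = 934.8 km

934.8 km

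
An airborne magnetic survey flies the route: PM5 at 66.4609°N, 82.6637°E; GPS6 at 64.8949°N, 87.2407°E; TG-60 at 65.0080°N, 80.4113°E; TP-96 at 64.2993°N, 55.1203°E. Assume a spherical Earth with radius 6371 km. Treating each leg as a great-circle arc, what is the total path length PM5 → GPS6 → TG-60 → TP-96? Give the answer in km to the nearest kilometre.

1792 km

PM5→GPS6: c = 0.042755 rad, d = 272.39 km
GPS6→TG-60: c = 0.050480 rad, d = 321.61 km
TG-60→TP-96: c = 0.188098 rad, d = 1198.37 km
Total = 272.39 + 321.61 + 1198.37 = 1792.37 km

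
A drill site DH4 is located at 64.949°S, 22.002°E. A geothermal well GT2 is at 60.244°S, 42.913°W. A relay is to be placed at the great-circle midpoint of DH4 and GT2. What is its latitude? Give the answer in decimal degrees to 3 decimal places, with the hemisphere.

Bx = cos φ₂ cos Δλ = 0.210416,  By = cos φ₂ sin Δλ = -0.449496
φₘ = atan2(sin φ₁ + sin φ₂, √((cos φ₁ + Bx)² + By²)) = -66.34659°
λₘ = λ₁ + atan2(By, cos φ₁ + Bx) = -13.34082°

66.347°S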